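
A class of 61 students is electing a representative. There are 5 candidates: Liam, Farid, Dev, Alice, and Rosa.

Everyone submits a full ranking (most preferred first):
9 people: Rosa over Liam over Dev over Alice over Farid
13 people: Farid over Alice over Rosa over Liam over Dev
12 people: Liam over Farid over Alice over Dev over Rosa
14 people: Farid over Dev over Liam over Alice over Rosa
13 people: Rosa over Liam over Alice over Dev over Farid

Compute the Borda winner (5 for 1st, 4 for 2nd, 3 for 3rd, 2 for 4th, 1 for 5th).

Liam: 9×4 + 13×2 + 12×5 + 14×3 + 13×4 = 216
Farid: 9×1 + 13×5 + 12×4 + 14×5 + 13×1 = 205
Dev: 9×3 + 13×1 + 12×2 + 14×4 + 13×2 = 146
Alice: 9×2 + 13×4 + 12×3 + 14×2 + 13×3 = 173
Rosa: 9×5 + 13×3 + 12×1 + 14×1 + 13×5 = 175

Liam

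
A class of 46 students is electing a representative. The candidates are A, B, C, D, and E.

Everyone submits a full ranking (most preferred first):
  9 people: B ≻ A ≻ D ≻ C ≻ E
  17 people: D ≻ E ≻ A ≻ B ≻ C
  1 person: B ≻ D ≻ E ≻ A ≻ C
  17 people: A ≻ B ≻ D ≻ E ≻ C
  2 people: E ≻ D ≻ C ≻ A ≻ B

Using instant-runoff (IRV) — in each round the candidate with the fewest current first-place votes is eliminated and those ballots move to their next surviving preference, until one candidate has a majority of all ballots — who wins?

Round 1: A 17, B 10, C 0, D 17, E 2. C eliminated.
Round 2: A 17, B 10, D 17, E 2. E eliminated.
Round 3: A 17, B 10, D 19. B eliminated.
Round 4: A 26, D 20. A has a majority (≥24).

A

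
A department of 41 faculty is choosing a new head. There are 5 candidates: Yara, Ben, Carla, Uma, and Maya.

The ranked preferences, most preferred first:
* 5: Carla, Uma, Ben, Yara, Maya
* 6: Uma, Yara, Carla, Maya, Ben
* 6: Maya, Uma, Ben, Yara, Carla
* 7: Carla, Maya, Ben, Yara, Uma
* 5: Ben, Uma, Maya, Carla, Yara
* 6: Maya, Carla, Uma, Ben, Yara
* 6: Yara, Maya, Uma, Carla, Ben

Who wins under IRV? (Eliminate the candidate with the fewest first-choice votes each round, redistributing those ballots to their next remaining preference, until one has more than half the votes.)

Round 1: Yara 6, Ben 5, Carla 12, Uma 6, Maya 12. Ben eliminated.
Round 2: Yara 6, Carla 12, Uma 11, Maya 12. Yara eliminated.
Round 3: Carla 12, Uma 11, Maya 18. Uma eliminated.
Round 4: Carla 18, Maya 23. Maya has a majority (≥21).

Maya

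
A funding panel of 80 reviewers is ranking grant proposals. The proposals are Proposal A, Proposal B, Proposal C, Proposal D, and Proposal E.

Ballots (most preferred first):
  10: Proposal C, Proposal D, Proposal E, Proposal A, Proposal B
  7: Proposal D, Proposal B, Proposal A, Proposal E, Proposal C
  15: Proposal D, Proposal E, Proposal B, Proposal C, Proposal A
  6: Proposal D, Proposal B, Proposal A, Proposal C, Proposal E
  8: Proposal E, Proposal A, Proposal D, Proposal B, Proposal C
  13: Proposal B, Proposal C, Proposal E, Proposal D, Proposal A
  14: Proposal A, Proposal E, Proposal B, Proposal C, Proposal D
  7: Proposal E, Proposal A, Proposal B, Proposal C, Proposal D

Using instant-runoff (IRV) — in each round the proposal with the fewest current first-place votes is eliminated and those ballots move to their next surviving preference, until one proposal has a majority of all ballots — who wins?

Round 1: Proposal A 14, Proposal B 13, Proposal C 10, Proposal D 28, Proposal E 15. Proposal C eliminated.
Round 2: Proposal A 14, Proposal B 13, Proposal D 38, Proposal E 15. Proposal B eliminated.
Round 3: Proposal A 14, Proposal D 38, Proposal E 28. Proposal A eliminated.
Round 4: Proposal D 38, Proposal E 42. Proposal E has a majority (≥41).

Proposal E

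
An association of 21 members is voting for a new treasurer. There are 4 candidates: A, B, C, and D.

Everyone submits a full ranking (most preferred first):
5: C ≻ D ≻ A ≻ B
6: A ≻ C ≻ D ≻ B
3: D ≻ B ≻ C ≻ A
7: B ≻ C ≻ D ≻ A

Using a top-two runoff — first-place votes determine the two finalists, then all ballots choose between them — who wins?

A

Round 1 first-place votes: A 6, B 7, C 5, D 3. B and A advance.
Runoff: B is ranked above A on 10 ballots, A above B on 11.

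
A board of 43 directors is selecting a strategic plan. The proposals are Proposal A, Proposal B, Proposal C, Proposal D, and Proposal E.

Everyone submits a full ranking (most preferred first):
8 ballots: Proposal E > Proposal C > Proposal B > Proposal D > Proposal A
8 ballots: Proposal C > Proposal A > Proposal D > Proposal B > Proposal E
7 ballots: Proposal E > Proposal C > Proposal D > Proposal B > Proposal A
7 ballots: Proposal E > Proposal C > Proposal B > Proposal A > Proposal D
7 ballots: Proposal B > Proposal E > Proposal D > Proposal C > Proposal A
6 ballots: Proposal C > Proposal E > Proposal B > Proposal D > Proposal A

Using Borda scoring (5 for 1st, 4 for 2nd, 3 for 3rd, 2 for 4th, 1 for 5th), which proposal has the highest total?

Proposal A: 8×1 + 8×4 + 7×1 + 7×2 + 7×1 + 6×1 = 74
Proposal B: 8×3 + 8×2 + 7×2 + 7×3 + 7×5 + 6×3 = 128
Proposal C: 8×4 + 8×5 + 7×4 + 7×4 + 7×2 + 6×5 = 172
Proposal D: 8×2 + 8×3 + 7×3 + 7×1 + 7×3 + 6×2 = 101
Proposal E: 8×5 + 8×1 + 7×5 + 7×5 + 7×4 + 6×4 = 170

Proposal C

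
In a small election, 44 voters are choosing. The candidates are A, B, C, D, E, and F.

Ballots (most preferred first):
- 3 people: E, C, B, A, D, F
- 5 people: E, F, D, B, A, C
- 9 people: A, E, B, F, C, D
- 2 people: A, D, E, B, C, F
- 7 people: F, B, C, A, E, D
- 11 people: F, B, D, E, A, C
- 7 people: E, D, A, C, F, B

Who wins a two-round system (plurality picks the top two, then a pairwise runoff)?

E

Round 1 first-place votes: A 11, B 0, C 0, D 0, E 15, F 18. F and E advance.
Runoff: F is ranked above E on 18 ballots, E above F on 26.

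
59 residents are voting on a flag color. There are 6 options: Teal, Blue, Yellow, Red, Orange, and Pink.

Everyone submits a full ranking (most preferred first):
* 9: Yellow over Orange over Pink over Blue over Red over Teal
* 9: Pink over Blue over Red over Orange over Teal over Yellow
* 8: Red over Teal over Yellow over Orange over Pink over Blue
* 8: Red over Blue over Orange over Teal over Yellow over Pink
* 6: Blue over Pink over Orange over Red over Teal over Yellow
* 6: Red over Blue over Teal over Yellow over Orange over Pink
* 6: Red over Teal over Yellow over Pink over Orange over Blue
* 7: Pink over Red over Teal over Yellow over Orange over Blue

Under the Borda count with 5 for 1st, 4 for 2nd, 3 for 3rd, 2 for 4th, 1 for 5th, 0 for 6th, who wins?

Teal: 9×0 + 9×1 + 8×4 + 8×2 + 6×1 + 6×3 + 6×4 + 7×3 = 126
Blue: 9×2 + 9×4 + 8×0 + 8×4 + 6×5 + 6×4 + 6×0 + 7×0 = 140
Yellow: 9×5 + 9×0 + 8×3 + 8×1 + 6×0 + 6×2 + 6×3 + 7×2 = 121
Red: 9×1 + 9×3 + 8×5 + 8×5 + 6×2 + 6×5 + 6×5 + 7×4 = 216
Orange: 9×4 + 9×2 + 8×2 + 8×3 + 6×3 + 6×1 + 6×1 + 7×1 = 131
Pink: 9×3 + 9×5 + 8×1 + 8×0 + 6×4 + 6×0 + 6×2 + 7×5 = 151

Red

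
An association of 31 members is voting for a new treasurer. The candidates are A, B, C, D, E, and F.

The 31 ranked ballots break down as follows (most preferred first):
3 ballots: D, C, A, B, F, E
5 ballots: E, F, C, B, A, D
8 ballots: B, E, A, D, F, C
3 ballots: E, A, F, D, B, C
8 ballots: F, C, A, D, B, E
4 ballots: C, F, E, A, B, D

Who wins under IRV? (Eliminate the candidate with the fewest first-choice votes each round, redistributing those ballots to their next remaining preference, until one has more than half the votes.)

F

Round 1: A 0, B 8, C 4, D 3, E 8, F 8. A eliminated.
Round 2: B 8, C 4, D 3, E 8, F 8. D eliminated.
Round 3: B 8, C 7, E 8, F 8. C eliminated.
Round 4: B 11, E 8, F 12. E eliminated.
Round 5: B 11, F 20. F has a majority (≥16).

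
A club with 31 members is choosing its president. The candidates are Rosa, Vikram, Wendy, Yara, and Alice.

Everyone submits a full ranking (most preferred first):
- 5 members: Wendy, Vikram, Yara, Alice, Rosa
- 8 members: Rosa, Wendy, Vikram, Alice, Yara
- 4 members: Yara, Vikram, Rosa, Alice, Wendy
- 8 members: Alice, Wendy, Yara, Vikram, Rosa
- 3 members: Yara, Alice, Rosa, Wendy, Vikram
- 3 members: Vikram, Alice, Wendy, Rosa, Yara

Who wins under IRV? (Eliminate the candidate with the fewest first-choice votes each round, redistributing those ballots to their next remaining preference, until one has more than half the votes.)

Round 1: Rosa 8, Vikram 3, Wendy 5, Yara 7, Alice 8. Vikram eliminated.
Round 2: Rosa 8, Wendy 5, Yara 7, Alice 11. Wendy eliminated.
Round 3: Rosa 8, Yara 12, Alice 11. Rosa eliminated.
Round 4: Yara 12, Alice 19. Alice has a majority (≥16).

Alice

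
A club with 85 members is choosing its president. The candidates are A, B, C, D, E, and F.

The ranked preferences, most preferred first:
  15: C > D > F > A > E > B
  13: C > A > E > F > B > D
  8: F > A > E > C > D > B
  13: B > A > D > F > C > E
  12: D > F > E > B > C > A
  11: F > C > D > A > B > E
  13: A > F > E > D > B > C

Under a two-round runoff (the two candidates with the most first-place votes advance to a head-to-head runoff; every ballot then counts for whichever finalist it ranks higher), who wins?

Round 1 first-place votes: A 13, B 13, C 28, D 12, E 0, F 19. C and F advance.
Runoff: C is ranked above F on 28 ballots, F above C on 57.

F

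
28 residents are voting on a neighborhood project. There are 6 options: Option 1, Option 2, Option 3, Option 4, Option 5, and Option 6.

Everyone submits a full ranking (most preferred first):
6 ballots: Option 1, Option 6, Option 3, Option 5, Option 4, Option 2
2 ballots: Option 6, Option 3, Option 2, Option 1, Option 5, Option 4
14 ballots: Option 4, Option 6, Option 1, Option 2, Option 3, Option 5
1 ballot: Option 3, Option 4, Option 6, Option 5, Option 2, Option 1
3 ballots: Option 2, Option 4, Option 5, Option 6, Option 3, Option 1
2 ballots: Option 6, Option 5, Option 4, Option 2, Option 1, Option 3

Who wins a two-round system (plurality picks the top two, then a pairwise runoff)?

Option 4

Round 1 first-place votes: Option 1 6, Option 2 3, Option 3 1, Option 4 14, Option 5 0, Option 6 4. Option 4 and Option 1 advance.
Runoff: Option 4 is ranked above Option 1 on 20 ballots, Option 1 above Option 4 on 8.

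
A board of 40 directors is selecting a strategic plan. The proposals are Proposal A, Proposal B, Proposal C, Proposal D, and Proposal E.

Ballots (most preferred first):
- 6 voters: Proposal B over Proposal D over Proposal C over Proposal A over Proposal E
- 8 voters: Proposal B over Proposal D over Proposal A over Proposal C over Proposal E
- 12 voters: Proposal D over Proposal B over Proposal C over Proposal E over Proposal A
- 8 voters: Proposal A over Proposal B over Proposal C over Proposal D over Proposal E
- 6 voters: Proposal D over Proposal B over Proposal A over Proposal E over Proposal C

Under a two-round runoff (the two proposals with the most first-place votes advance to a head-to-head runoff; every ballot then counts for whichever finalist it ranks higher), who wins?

Proposal B

Round 1 first-place votes: Proposal A 8, Proposal B 14, Proposal C 0, Proposal D 18, Proposal E 0. Proposal D and Proposal B advance.
Runoff: Proposal D is ranked above Proposal B on 18 ballots, Proposal B above Proposal D on 22.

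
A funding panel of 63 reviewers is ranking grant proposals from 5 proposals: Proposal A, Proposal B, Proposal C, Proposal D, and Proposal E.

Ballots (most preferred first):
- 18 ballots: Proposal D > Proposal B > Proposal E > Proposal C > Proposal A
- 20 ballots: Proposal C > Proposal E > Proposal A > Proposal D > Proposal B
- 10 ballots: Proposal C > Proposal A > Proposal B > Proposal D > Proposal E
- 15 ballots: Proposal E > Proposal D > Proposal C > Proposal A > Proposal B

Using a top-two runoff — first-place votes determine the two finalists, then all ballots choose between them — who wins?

Proposal D

Round 1 first-place votes: Proposal A 0, Proposal B 0, Proposal C 30, Proposal D 18, Proposal E 15. Proposal C and Proposal D advance.
Runoff: Proposal C is ranked above Proposal D on 30 ballots, Proposal D above Proposal C on 33.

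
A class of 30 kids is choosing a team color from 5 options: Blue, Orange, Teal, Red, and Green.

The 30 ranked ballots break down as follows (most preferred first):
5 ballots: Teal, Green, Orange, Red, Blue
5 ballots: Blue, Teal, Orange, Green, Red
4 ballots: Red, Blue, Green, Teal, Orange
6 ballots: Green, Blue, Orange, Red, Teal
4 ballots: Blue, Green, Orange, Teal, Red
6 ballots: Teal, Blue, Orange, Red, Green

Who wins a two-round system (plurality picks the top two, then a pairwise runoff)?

Round 1 first-place votes: Blue 9, Orange 0, Teal 11, Red 4, Green 6. Teal and Blue advance.
Runoff: Teal is ranked above Blue on 11 ballots, Blue above Teal on 19.

Blue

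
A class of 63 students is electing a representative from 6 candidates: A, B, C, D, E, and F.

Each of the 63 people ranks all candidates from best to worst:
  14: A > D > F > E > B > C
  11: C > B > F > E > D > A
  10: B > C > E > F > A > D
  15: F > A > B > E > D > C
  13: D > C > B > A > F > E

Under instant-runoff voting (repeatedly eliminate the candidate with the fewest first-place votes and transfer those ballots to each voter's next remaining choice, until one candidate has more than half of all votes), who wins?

C

Round 1: A 14, B 10, C 11, D 13, E 0, F 15. E eliminated.
Round 2: A 14, B 10, C 11, D 13, F 15. B eliminated.
Round 3: A 14, C 21, D 13, F 15. D eliminated.
Round 4: A 14, C 34, F 15. C has a majority (≥32).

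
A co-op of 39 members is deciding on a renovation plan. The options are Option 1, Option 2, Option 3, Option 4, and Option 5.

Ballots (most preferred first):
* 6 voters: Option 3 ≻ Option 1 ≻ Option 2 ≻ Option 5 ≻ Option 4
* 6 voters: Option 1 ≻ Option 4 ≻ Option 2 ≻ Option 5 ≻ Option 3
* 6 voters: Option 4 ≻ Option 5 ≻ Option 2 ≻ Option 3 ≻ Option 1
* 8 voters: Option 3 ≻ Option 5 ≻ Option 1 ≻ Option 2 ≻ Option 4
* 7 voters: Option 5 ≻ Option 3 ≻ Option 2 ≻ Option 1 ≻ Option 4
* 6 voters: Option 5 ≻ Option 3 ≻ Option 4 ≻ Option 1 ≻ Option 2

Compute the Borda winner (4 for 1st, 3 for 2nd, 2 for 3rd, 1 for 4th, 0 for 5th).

Option 1: 6×3 + 6×4 + 6×0 + 8×2 + 7×1 + 6×1 = 71
Option 2: 6×2 + 6×2 + 6×2 + 8×1 + 7×2 + 6×0 = 58
Option 3: 6×4 + 6×0 + 6×1 + 8×4 + 7×3 + 6×3 = 101
Option 4: 6×0 + 6×3 + 6×4 + 8×0 + 7×0 + 6×2 = 54
Option 5: 6×1 + 6×1 + 6×3 + 8×3 + 7×4 + 6×4 = 106

Option 5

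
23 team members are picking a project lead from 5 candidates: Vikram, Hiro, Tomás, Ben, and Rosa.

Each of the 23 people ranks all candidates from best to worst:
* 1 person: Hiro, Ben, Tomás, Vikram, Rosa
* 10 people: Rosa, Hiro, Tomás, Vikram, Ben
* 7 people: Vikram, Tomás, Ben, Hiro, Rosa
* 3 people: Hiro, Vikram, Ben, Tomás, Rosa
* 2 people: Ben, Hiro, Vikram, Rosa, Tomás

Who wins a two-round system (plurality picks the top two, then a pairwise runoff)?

Vikram

Round 1 first-place votes: Vikram 7, Hiro 4, Tomás 0, Ben 2, Rosa 10. Rosa and Vikram advance.
Runoff: Rosa is ranked above Vikram on 10 ballots, Vikram above Rosa on 13.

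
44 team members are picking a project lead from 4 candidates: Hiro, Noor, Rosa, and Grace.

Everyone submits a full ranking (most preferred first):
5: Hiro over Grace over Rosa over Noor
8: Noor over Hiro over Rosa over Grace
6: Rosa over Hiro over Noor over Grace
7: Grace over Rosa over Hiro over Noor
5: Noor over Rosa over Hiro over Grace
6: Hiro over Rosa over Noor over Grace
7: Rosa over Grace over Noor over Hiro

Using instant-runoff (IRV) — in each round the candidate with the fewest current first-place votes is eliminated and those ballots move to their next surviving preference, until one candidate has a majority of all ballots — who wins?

Round 1: Hiro 11, Noor 13, Rosa 13, Grace 7. Grace eliminated.
Round 2: Hiro 11, Noor 13, Rosa 20. Hiro eliminated.
Round 3: Noor 13, Rosa 31. Rosa has a majority (≥23).

Rosa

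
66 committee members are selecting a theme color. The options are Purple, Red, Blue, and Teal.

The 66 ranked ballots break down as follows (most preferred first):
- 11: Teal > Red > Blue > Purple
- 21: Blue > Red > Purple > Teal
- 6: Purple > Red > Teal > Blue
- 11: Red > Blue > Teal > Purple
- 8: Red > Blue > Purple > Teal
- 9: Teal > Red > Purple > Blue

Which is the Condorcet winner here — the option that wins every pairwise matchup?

Red

Red vs Purple: 60–6
Red vs Blue: 45–21
Red vs Teal: 46–20
Red beats every other option.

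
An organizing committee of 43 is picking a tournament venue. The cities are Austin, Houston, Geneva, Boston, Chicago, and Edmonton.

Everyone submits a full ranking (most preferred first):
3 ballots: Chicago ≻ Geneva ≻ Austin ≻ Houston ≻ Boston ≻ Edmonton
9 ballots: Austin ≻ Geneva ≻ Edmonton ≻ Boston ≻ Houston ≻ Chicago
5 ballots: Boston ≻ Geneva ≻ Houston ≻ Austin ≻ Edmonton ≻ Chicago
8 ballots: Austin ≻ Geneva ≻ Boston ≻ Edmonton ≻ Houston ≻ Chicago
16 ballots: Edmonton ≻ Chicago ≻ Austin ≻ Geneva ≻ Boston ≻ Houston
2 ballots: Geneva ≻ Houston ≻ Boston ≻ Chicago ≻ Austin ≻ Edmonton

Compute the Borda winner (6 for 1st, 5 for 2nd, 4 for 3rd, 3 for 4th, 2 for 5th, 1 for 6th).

Austin

Austin: 3×4 + 9×6 + 5×3 + 8×6 + 16×4 + 2×2 = 197
Houston: 3×3 + 9×2 + 5×4 + 8×2 + 16×1 + 2×5 = 89
Geneva: 3×5 + 9×5 + 5×5 + 8×5 + 16×3 + 2×6 = 185
Boston: 3×2 + 9×3 + 5×6 + 8×4 + 16×2 + 2×4 = 135
Chicago: 3×6 + 9×1 + 5×1 + 8×1 + 16×5 + 2×3 = 126
Edmonton: 3×1 + 9×4 + 5×2 + 8×3 + 16×6 + 2×1 = 171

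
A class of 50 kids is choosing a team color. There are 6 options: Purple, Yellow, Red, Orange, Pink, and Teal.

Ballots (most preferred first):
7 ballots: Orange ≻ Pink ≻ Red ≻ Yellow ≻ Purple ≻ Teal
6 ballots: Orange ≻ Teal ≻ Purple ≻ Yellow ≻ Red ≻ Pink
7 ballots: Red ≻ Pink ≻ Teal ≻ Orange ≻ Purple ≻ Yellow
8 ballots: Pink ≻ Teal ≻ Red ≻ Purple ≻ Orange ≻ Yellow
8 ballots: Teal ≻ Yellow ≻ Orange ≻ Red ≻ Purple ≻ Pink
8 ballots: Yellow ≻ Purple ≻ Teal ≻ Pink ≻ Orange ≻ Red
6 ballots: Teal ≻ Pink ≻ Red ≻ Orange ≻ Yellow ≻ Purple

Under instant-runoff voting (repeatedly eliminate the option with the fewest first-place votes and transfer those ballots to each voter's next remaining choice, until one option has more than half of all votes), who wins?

Round 1: Purple 0, Yellow 8, Red 7, Orange 13, Pink 8, Teal 14. Purple eliminated.
Round 2: Yellow 8, Red 7, Orange 13, Pink 8, Teal 14. Red eliminated.
Round 3: Yellow 8, Orange 13, Pink 15, Teal 14. Yellow eliminated.
Round 4: Orange 13, Pink 15, Teal 22. Orange eliminated.
Round 5: Pink 22, Teal 28. Teal has a majority (≥26).

Teal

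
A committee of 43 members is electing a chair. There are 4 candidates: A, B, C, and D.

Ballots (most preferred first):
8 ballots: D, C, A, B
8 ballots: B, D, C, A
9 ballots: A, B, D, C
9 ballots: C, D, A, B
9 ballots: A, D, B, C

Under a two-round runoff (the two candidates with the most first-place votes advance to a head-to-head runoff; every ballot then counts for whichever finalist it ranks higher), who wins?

C

Round 1 first-place votes: A 18, B 8, C 9, D 8. A and C advance.
Runoff: A is ranked above C on 18 ballots, C above A on 25.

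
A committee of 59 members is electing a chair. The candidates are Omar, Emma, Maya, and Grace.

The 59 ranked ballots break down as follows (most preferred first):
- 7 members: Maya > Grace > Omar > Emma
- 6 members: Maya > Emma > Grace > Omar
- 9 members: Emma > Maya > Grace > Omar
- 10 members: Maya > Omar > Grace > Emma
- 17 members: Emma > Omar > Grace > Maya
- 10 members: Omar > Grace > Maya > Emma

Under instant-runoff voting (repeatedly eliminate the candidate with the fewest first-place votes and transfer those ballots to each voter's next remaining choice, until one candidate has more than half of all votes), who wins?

Maya

Round 1: Omar 10, Emma 26, Maya 23, Grace 0. Grace eliminated.
Round 2: Omar 10, Emma 26, Maya 23. Omar eliminated.
Round 3: Emma 26, Maya 33. Maya has a majority (≥30).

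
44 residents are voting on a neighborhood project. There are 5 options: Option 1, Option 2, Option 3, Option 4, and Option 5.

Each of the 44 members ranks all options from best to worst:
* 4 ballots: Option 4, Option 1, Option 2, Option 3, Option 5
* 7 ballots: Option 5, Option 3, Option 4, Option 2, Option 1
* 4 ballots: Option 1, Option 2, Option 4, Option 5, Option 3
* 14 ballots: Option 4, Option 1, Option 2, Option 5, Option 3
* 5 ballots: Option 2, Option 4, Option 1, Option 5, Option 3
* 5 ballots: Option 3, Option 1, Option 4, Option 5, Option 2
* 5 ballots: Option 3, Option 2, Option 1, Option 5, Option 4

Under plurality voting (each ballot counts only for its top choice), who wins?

Option 4

First-place votes: Option 1 4, Option 2 5, Option 3 10, Option 4 18, Option 5 7.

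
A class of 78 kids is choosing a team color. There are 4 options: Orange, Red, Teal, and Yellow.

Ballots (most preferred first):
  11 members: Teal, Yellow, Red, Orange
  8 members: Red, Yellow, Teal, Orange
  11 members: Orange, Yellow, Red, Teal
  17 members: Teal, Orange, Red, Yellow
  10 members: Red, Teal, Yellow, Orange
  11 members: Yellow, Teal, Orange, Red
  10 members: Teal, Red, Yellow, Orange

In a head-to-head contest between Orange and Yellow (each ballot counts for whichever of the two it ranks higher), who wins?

Orange is ranked above Yellow on 28 ballots; Yellow above Orange on 50.

Yellow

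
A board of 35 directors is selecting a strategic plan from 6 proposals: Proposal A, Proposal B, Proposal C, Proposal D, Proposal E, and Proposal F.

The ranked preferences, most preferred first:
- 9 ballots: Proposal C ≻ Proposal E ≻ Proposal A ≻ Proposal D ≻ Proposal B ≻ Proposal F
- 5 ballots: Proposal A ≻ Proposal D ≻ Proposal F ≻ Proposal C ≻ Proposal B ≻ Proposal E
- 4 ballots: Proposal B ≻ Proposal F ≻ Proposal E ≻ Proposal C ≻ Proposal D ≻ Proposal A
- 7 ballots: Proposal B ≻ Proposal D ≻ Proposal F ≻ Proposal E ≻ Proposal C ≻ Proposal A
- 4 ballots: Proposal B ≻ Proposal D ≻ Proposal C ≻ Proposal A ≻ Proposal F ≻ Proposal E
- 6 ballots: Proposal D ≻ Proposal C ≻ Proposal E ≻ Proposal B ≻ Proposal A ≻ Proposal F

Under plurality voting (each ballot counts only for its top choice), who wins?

Proposal B

First-place votes: Proposal A 5, Proposal B 15, Proposal C 9, Proposal D 6, Proposal E 0, Proposal F 0.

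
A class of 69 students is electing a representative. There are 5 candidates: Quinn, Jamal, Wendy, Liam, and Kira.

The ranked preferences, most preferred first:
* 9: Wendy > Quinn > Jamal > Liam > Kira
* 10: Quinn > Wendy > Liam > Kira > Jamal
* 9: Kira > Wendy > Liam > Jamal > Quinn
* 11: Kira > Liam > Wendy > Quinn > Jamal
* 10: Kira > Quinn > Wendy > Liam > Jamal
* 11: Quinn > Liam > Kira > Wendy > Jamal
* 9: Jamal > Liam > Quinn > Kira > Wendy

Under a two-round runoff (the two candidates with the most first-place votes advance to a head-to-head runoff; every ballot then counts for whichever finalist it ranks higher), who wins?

Round 1 first-place votes: Quinn 21, Jamal 9, Wendy 9, Liam 0, Kira 30. Kira and Quinn advance.
Runoff: Kira is ranked above Quinn on 30 ballots, Quinn above Kira on 39.

Quinn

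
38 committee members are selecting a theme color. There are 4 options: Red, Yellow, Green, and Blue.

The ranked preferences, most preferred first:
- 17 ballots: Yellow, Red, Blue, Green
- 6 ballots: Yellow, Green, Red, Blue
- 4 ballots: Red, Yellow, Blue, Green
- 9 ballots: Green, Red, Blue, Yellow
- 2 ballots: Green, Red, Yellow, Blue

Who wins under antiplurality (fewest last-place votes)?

Red

Last-place votes: Red 0, Yellow 9, Green 21, Blue 8.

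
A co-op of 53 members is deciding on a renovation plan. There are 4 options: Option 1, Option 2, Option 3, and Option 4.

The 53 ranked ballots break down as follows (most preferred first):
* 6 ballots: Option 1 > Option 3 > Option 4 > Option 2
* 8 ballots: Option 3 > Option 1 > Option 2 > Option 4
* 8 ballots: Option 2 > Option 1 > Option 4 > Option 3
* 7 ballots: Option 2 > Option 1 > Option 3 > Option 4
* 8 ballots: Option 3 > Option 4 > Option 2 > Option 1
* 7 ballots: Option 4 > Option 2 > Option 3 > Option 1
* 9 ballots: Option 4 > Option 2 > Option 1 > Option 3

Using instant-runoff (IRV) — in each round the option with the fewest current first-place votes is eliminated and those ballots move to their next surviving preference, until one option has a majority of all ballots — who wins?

Round 1: Option 1 6, Option 2 15, Option 3 16, Option 4 16. Option 1 eliminated.
Round 2: Option 2 15, Option 3 22, Option 4 16. Option 2 eliminated.
Round 3: Option 3 29, Option 4 24. Option 3 has a majority (≥27).

Option 3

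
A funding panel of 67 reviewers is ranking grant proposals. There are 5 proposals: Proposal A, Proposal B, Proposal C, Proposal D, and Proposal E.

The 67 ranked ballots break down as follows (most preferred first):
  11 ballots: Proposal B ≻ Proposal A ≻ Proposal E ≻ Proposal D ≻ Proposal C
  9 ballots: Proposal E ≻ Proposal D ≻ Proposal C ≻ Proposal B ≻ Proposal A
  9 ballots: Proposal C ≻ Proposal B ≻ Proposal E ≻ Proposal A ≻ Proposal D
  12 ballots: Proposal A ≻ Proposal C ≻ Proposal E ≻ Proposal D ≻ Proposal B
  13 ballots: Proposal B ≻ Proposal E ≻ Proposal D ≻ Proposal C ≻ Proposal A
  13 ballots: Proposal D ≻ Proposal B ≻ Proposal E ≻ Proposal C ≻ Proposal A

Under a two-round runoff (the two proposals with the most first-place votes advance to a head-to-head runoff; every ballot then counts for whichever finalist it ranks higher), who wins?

Proposal D

Round 1 first-place votes: Proposal A 12, Proposal B 24, Proposal C 9, Proposal D 13, Proposal E 9. Proposal B and Proposal D advance.
Runoff: Proposal B is ranked above Proposal D on 33 ballots, Proposal D above Proposal B on 34.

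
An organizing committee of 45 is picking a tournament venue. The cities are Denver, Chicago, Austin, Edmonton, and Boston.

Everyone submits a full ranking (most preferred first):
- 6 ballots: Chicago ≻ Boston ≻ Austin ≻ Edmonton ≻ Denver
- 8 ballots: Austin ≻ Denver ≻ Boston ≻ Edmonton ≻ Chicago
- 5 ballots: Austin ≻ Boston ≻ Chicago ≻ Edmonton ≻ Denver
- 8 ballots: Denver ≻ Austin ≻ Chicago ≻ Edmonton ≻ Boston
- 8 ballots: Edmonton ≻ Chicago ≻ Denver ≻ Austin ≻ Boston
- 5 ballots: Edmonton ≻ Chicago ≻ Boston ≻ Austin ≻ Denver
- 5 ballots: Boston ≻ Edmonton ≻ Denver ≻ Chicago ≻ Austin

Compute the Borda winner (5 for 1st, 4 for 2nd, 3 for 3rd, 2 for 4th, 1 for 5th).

Austin

Denver: 6×1 + 8×4 + 5×1 + 8×5 + 8×3 + 5×1 + 5×3 = 127
Chicago: 6×5 + 8×1 + 5×3 + 8×3 + 8×4 + 5×4 + 5×2 = 139
Austin: 6×3 + 8×5 + 5×5 + 8×4 + 8×2 + 5×2 + 5×1 = 146
Edmonton: 6×2 + 8×2 + 5×2 + 8×2 + 8×5 + 5×5 + 5×4 = 139
Boston: 6×4 + 8×3 + 5×4 + 8×1 + 8×1 + 5×3 + 5×5 = 124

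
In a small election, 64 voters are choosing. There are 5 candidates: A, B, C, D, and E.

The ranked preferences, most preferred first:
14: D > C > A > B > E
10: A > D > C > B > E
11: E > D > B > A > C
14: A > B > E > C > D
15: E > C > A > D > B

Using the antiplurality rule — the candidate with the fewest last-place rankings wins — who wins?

Last-place votes: A 0, B 15, C 11, D 14, E 24.

A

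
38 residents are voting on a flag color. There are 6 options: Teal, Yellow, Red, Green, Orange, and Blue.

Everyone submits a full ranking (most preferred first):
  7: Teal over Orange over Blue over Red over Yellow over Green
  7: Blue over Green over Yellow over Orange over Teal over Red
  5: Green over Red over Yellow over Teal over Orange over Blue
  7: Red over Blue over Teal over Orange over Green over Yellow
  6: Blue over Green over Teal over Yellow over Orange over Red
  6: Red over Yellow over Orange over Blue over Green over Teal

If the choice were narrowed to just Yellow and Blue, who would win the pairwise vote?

Yellow is ranked above Blue on 11 ballots; Blue above Yellow on 27.

Blue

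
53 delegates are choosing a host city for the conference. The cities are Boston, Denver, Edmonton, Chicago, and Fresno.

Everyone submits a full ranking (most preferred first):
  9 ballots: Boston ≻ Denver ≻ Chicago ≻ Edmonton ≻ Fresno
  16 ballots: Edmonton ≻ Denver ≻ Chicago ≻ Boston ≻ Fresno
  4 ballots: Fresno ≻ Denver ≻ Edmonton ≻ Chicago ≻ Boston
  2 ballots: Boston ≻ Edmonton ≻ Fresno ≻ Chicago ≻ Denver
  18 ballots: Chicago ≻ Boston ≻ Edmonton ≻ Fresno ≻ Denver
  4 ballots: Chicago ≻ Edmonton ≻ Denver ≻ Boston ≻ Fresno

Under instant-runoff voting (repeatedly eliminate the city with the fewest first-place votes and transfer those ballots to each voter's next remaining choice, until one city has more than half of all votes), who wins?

Round 1: Boston 11, Denver 0, Edmonton 16, Chicago 22, Fresno 4. Denver eliminated.
Round 2: Boston 11, Edmonton 16, Chicago 22, Fresno 4. Fresno eliminated.
Round 3: Boston 11, Edmonton 20, Chicago 22. Boston eliminated.
Round 4: Edmonton 22, Chicago 31. Chicago has a majority (≥27).

Chicago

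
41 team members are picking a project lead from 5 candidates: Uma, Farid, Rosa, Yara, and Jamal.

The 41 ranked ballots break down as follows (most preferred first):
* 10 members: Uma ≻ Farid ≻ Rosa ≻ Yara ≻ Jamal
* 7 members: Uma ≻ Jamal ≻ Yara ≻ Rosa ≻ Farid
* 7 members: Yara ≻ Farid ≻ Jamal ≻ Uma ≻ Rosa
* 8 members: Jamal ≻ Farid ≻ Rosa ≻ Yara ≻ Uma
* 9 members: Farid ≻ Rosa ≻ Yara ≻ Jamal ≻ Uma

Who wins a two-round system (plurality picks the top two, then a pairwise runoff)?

Farid

Round 1 first-place votes: Uma 17, Farid 9, Rosa 0, Yara 7, Jamal 8. Uma and Farid advance.
Runoff: Uma is ranked above Farid on 17 ballots, Farid above Uma on 24.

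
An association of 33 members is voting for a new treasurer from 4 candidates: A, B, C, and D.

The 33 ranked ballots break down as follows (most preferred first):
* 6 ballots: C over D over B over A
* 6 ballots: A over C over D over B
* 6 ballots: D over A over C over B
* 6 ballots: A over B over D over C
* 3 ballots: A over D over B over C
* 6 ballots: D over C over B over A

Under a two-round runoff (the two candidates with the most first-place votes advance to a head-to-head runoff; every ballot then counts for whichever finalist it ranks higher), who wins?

Round 1 first-place votes: A 15, B 0, C 6, D 12. A and D advance.
Runoff: A is ranked above D on 15 ballots, D above A on 18.

D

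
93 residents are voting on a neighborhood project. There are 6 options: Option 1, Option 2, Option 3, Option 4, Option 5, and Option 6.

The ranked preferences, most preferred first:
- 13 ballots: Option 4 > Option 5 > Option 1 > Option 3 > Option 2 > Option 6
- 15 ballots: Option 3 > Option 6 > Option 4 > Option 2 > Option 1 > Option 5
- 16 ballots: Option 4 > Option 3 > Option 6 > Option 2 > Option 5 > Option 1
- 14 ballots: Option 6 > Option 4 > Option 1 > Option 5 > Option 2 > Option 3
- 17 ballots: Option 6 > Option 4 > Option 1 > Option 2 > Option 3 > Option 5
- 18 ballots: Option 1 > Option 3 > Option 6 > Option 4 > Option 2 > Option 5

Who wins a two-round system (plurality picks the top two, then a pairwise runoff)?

Option 6

Round 1 first-place votes: Option 1 18, Option 2 0, Option 3 15, Option 4 29, Option 5 0, Option 6 31. Option 6 and Option 4 advance.
Runoff: Option 6 is ranked above Option 4 on 64 ballots, Option 4 above Option 6 on 29.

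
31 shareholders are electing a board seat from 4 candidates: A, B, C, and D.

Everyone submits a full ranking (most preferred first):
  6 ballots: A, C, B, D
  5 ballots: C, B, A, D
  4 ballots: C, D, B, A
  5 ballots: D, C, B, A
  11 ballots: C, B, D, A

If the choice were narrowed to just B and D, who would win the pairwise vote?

B is ranked above D on 22 ballots; D above B on 9.

B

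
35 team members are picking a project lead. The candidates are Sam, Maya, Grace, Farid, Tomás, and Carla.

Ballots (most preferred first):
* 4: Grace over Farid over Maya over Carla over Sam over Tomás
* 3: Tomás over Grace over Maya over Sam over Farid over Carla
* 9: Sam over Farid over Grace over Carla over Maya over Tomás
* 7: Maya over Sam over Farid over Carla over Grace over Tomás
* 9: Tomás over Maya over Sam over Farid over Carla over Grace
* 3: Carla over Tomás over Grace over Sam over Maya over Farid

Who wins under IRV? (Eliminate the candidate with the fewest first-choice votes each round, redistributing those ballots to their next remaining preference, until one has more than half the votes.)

Round 1: Sam 9, Maya 7, Grace 4, Farid 0, Tomás 12, Carla 3. Farid eliminated.
Round 2: Sam 9, Maya 7, Grace 4, Tomás 12, Carla 3. Carla eliminated.
Round 3: Sam 9, Maya 7, Grace 4, Tomás 15. Grace eliminated.
Round 4: Sam 9, Maya 11, Tomás 15. Sam eliminated.
Round 5: Maya 20, Tomás 15. Maya has a majority (≥18).

Maya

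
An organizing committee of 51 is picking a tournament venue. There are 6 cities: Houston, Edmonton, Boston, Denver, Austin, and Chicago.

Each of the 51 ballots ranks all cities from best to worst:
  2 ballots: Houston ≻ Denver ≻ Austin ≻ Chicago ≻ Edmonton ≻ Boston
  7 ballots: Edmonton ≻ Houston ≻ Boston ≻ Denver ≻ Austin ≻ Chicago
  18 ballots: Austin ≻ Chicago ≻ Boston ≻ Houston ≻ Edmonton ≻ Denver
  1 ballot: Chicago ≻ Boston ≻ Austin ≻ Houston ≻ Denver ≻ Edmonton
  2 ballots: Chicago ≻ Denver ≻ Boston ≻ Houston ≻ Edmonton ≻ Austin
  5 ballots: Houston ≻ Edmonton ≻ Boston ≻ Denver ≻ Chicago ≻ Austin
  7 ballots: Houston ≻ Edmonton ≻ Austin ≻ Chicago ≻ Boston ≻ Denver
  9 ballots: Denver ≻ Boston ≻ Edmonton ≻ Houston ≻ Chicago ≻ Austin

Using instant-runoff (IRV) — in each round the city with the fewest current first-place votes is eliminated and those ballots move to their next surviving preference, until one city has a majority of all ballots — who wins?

Houston

Round 1: Houston 14, Edmonton 7, Boston 0, Denver 9, Austin 18, Chicago 3. Boston eliminated.
Round 2: Houston 14, Edmonton 7, Denver 9, Austin 18, Chicago 3. Chicago eliminated.
Round 3: Houston 14, Edmonton 7, Denver 11, Austin 19. Edmonton eliminated.
Round 4: Houston 21, Denver 11, Austin 19. Denver eliminated.
Round 5: Houston 32, Austin 19. Houston has a majority (≥26).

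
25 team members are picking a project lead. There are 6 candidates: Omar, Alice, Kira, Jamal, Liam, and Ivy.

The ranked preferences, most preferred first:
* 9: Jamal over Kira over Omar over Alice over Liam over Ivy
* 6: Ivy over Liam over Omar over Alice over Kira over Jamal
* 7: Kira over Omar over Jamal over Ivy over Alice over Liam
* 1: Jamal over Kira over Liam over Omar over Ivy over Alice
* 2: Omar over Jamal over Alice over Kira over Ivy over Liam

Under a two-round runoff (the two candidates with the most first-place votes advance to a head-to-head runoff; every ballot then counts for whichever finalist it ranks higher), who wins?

Round 1 first-place votes: Omar 2, Alice 0, Kira 7, Jamal 10, Liam 0, Ivy 6. Jamal and Kira advance.
Runoff: Jamal is ranked above Kira on 12 ballots, Kira above Jamal on 13.

Kira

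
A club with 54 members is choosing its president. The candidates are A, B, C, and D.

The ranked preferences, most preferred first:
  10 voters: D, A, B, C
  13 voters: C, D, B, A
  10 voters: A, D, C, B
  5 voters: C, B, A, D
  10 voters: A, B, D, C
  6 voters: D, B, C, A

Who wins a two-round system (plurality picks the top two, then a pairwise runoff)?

A

Round 1 first-place votes: A 20, B 0, C 18, D 16. A and C advance.
Runoff: A is ranked above C on 30 ballots, C above A on 24.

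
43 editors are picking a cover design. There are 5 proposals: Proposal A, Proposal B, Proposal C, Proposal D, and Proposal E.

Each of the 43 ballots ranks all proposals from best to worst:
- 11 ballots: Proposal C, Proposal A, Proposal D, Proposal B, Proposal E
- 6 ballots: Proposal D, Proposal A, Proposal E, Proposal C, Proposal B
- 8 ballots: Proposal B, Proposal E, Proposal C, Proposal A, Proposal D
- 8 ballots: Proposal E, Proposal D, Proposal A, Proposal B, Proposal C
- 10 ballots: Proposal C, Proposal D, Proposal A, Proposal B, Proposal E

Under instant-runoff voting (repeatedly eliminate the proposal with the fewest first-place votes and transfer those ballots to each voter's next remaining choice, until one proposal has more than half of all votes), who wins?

Proposal E

Round 1: Proposal A 0, Proposal B 8, Proposal C 21, Proposal D 6, Proposal E 8. Proposal A eliminated.
Round 2: Proposal B 8, Proposal C 21, Proposal D 6, Proposal E 8. Proposal D eliminated.
Round 3: Proposal B 8, Proposal C 21, Proposal E 14. Proposal B eliminated.
Round 4: Proposal C 21, Proposal E 22. Proposal E has a majority (≥22).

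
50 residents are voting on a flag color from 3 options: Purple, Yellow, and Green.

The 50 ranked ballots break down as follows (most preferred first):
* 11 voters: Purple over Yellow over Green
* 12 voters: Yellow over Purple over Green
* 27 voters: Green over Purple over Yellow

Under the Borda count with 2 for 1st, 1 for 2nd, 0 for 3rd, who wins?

Purple: 11×2 + 12×1 + 27×1 = 61
Yellow: 11×1 + 12×2 + 27×0 = 35
Green: 11×0 + 12×0 + 27×2 = 54

Purple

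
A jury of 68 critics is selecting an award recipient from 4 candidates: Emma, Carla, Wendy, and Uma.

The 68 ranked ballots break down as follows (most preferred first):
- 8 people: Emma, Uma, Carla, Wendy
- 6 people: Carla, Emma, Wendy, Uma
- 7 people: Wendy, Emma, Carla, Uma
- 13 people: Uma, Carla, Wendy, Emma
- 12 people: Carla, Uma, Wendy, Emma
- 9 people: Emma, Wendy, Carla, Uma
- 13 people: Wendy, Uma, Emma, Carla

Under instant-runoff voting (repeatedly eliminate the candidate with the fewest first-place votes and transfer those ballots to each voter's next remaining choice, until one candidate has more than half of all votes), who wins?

Round 1: Emma 17, Carla 18, Wendy 20, Uma 13. Uma eliminated.
Round 2: Emma 17, Carla 31, Wendy 20. Emma eliminated.
Round 3: Carla 39, Wendy 29. Carla has a majority (≥35).

Carla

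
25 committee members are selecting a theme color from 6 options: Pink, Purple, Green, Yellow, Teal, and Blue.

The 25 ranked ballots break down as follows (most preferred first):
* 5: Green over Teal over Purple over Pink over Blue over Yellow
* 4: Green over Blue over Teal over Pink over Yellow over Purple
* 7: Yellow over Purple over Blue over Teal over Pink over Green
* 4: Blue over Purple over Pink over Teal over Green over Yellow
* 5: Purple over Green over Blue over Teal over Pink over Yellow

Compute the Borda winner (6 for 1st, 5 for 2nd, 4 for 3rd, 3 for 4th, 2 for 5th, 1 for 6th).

Pink: 5×3 + 4×3 + 7×2 + 4×4 + 5×2 = 67
Purple: 5×4 + 4×1 + 7×5 + 4×5 + 5×6 = 109
Green: 5×6 + 4×6 + 7×1 + 4×2 + 5×5 = 94
Yellow: 5×1 + 4×2 + 7×6 + 4×1 + 5×1 = 64
Teal: 5×5 + 4×4 + 7×3 + 4×3 + 5×3 = 89
Blue: 5×2 + 4×5 + 7×4 + 4×6 + 5×4 = 102

Purple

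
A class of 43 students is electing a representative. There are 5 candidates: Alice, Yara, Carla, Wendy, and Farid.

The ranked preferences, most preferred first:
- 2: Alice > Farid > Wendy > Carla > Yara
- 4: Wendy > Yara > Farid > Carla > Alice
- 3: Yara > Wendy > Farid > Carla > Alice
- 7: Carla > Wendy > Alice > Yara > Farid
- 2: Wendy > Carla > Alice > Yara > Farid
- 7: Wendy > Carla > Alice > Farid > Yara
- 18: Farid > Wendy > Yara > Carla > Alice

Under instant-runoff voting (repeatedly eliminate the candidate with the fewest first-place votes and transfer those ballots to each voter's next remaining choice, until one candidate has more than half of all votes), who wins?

Round 1: Alice 2, Yara 3, Carla 7, Wendy 13, Farid 18. Alice eliminated.
Round 2: Yara 3, Carla 7, Wendy 13, Farid 20. Yara eliminated.
Round 3: Carla 7, Wendy 16, Farid 20. Carla eliminated.
Round 4: Wendy 23, Farid 20. Wendy has a majority (≥22).

Wendy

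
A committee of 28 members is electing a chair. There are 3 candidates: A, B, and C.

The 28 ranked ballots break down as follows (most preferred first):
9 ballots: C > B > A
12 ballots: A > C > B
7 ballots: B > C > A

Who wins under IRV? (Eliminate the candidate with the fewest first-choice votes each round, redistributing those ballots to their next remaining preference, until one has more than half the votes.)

Round 1: A 12, B 7, C 9. B eliminated.
Round 2: A 12, C 16. C has a majority (≥15).

C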